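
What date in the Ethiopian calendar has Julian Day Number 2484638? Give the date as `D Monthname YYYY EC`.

3 Nehase 2082 EC

JDN 2484638 is 9 August 2090 in the Gregorian calendar.
In the Ethiopian calendar that day is 3 Nehase 2082 EC.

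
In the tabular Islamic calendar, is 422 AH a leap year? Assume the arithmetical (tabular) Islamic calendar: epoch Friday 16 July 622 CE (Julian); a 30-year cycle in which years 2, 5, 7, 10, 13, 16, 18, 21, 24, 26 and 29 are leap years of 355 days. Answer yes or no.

yes

Year 422 AH is year 2 of its 30-year cycle; leap positions are 2, 5, 7, 10, 13, 16, 18, 21, 24, 26, 29, so it is a leap year (355 days).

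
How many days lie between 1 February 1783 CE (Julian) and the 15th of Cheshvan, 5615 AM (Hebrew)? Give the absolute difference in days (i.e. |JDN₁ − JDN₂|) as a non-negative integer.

JDN of the first date = 2372330.
JDN of the second date = 2398529.
|2398529 − 2372330| = 26199.

26199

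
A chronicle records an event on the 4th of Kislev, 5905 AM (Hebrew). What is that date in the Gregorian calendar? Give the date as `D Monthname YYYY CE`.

Both dates share Julian Day Number 2504474; in the Gregorian calendar that is 30 November 2144 CE.

30 November 2144 CE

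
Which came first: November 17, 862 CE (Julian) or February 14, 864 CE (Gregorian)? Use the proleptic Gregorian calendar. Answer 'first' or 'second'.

first

First date → JDN 2036224; second date → JDN 2036674.
JDN 2036224 < JDN 2036674, so the first date is earlier.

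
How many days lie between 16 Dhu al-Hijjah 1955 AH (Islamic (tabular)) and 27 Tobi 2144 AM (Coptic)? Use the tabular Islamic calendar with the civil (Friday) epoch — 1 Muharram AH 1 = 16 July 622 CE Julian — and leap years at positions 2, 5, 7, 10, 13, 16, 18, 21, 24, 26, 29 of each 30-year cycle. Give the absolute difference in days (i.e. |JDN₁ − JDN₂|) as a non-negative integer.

First date → JDN 2641212; second date → JDN 2607907.
The interval is |2641212 − 2607907| = 33305 days.

33305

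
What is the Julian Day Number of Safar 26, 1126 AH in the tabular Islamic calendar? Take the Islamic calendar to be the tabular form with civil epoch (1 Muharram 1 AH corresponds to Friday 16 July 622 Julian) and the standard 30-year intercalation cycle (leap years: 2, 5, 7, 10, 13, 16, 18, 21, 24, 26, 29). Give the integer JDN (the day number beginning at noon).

2347157

In the Gregorian calendar the same day is 13 March 1714.
JDN 2299161 is 15 October 1582 CE (Gregorian); the target day is +47996 days from there, so JDN = 2347157.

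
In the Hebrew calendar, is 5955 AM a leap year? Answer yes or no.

yes

Hebrew year 5955 is year 8 of its 19-year Metonic cycle; leap years are at positions 3, 6, 8, 11, 14, 17, 19, so it is a leap year (13 months).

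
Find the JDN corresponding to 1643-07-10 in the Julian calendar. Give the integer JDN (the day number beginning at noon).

In the Gregorian calendar the same day is 20 July 1643.
JDN 2299161 is 15 October 1582 CE (Gregorian); the target day is +22193 days from there, so JDN = 2321354.

2321354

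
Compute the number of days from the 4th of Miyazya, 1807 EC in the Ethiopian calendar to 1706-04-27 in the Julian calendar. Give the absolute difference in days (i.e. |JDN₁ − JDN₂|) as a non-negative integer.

First date → JDN 2384075; second date → JDN 2344291.
The interval is |2384075 − 2344291| = 39784 days.

39784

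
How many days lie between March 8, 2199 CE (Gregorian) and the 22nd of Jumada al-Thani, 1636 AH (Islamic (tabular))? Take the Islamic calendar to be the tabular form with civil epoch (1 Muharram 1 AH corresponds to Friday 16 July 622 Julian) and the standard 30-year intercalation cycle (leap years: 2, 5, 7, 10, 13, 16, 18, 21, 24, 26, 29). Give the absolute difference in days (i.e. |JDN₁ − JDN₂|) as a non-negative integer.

JDN of the first date = 2524295.
JDN of the second date = 2527998.
|2527998 − 2524295| = 3703.

3703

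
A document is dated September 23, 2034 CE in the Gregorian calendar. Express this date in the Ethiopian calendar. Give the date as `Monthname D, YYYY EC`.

Julian Day Number of the source date = 2464229.
Converting JDN 2464229 to the Ethiopian calendar gives 13 Meskerem 2027 EC.

Meskerem 13, 2027 EC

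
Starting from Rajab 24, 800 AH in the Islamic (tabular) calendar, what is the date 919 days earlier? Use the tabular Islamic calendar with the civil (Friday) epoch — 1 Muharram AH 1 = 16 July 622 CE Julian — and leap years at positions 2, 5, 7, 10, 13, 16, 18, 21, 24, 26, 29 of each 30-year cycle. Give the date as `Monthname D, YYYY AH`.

The starting date is JDN 2231779; 2231779 − 919 = 2230860.
JDN 2230860 corresponds to Dhu al-Hijjah 20, 797 AH.

Dhu al-Hijjah 20, 797 AH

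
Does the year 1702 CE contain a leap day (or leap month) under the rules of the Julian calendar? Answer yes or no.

1702 mod 4 = 2, so it is a common year in the Julian calendar.

no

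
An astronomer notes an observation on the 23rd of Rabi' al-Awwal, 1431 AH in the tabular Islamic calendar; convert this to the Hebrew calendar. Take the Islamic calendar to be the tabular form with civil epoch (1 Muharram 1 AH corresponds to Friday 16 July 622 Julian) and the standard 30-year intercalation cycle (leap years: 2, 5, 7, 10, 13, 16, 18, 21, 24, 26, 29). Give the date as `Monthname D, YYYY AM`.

Adar 23, 5770 AM

Both dates share Julian Day Number 2455265; in the Hebrew calendar that is 23 Adar 5770 AM.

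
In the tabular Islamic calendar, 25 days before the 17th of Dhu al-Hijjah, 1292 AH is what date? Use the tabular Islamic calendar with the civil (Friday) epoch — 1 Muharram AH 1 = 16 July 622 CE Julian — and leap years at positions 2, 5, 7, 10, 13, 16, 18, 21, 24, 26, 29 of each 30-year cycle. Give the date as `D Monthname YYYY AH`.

Counting 25 days back from JDN 2406268 reaches JDN 2406243, which is 22 Dhu al-Qa'dah 1292 AH.

22 Dhu al-Qa'dah 1292 AH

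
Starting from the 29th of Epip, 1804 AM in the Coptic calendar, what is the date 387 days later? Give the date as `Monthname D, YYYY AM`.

Mesori 21, 1805 AM

The starting date is JDN 2483904; 2483904 + 387 = 2484291.
JDN 2484291 corresponds to Mesori 21, 1805 AM.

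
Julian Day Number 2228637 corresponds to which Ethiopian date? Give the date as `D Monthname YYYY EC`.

JDN 2228637 is 12 September 1389 in the proleptic Gregorian calendar.
In the Ethiopian calendar that day is 7 Meskerem 1382 EC.

7 Meskerem 1382 EC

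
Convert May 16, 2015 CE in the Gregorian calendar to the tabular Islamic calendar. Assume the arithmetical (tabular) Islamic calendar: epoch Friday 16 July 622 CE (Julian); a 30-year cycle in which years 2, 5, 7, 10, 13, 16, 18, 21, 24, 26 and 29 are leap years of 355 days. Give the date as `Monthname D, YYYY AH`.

Julian Day Number of the source date = 2457159.
Converting JDN 2457159 to the tabular Islamic calendar gives 27 Rajab 1436 AH.

Rajab 27, 1436 AH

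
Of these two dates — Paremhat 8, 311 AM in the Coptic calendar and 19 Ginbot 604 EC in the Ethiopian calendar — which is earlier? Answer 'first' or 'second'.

first

Converting both to JDN: 1938444 vs 1944725; the smaller is the first.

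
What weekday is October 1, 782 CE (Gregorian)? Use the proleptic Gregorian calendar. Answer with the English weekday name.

2006953 ≡ 4 (mod 7); counting from Monday = 0 gives Friday.

Friday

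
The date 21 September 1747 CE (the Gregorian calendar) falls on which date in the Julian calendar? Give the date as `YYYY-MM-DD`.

1747-09-10

For dates in this range the Gregorian date is 11 days ahead of the Julian.
21 September 1747 Gregorian − 11 days → 10 September 1747 Julian.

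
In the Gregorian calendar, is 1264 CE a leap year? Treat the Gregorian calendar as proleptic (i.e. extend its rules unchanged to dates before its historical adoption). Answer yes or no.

1264 is divisible by 4 and not by 100, so it is a leap year.

yes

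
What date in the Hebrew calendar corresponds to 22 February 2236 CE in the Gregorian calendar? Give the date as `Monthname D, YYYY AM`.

Julian Day Number of the source date = 2537794.
Converting JDN 2537794 to the Hebrew calendar gives 15 Adar I 5996 AM.

Adar I 15, 5996 AM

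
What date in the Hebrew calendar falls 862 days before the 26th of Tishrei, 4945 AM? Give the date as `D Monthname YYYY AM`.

The starting date is JDN 2153790; 2153790 − 862 = 2152928.
JDN 2152928 corresponds to 21 Sivan 4942 AM.

21 Sivan 4942 AM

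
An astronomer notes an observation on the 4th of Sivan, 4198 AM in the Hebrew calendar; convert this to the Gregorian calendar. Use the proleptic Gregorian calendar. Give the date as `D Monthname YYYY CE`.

14 May 438 CE

Both dates share Julian Day Number 1881170; in the Gregorian calendar that is 14 May 438 CE.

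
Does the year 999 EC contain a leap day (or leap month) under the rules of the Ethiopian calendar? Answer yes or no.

yes

999 mod 4 = 3; in the Ethiopian calendar a year is leap when year mod 4 = 3, so it is a leap year.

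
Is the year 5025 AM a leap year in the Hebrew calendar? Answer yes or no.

Hebrew year 5025 is year 9 of its 19-year Metonic cycle; leap years are at positions 3, 6, 8, 11, 14, 17, 19, so it is a common year (12 months).

no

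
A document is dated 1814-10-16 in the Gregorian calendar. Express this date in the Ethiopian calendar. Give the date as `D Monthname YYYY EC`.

Julian Day Number of the source date = 2383898.
Converting JDN 2383898 to the Ethiopian calendar gives 7 Tikimt 1807 EC.

7 Tikimt 1807 EC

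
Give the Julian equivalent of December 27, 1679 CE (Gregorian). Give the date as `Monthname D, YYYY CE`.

December 17, 1679 CE

At this point the Julian calendar is 10 days behind the Gregorian.
27 December 1679 Gregorian − 10 days → 17 December 1679 Julian.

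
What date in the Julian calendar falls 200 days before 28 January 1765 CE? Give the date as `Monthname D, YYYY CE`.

The starting date is JDN 2365752; 2365752 − 200 = 2365552.
JDN 2365552 corresponds to July 12, 1764 CE.

July 12, 1764 CE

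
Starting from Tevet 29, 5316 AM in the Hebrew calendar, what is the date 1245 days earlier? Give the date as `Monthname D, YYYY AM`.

JDN of Tevet 29, 5316 AM = 2289398.
2289398 − 1245 = 2288153.
JDN 2288153 in the Hebrew calendar is Av 25, 5312 AM.

Av 25, 5312 AM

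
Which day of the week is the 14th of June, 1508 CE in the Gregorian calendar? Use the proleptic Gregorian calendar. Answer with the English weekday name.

Sunday

JDN 2272010 mod 7 = 6, and JDN 0 was a Monday, so this is a Sunday.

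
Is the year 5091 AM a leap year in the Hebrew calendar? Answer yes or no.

Hebrew year 5091 is year 18 of its 19-year Metonic cycle; leap years are at positions 3, 6, 8, 11, 14, 17, 19, so it is a common year (12 months).

no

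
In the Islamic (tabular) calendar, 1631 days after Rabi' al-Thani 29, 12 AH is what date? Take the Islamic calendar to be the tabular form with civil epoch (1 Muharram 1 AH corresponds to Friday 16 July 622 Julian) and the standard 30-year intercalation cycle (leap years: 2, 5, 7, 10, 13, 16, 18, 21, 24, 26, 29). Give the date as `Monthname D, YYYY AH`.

JDN of Rabi' al-Thani 29, 12 AH = 1952455.
1952455 + 1631 = 1954086.
JDN 1954086 in the tabular Islamic calendar is Dhu al-Hijjah 7, 16 AH.

Dhu al-Hijjah 7, 16 AH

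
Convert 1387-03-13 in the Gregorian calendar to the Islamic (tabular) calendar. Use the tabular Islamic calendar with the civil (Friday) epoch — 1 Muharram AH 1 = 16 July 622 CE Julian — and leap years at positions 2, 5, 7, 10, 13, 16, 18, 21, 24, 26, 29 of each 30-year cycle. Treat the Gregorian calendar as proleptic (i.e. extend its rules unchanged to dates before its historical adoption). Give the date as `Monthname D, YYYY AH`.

Both dates share Julian Day Number 2227723; in the tabular Islamic calendar that is 13 Safar 789 AH.

Safar 13, 789 AH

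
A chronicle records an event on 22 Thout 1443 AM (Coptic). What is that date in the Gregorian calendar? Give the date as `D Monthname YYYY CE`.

Julian Day Number of the source date = 2351741.
Converting JDN 2351741 to the Gregorian calendar gives 30 September 1726 CE.

30 September 1726 CE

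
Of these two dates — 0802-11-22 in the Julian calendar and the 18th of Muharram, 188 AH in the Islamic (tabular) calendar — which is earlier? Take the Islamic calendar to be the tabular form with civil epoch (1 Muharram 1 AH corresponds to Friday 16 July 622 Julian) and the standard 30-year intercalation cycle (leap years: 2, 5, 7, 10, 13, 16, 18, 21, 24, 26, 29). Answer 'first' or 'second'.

first

First date → JDN 2014314; second date → JDN 2014724.
JDN 2014314 < JDN 2014724, so the first date is earlier.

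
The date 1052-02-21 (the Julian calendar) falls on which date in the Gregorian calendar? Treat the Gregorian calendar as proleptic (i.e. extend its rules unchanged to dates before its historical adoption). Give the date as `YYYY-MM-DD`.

1052-02-27

For dates in this range the Gregorian date is 6 days ahead of the Julian.
21 February 1052 Julian + 6 days → 27 February 1052 Gregorian.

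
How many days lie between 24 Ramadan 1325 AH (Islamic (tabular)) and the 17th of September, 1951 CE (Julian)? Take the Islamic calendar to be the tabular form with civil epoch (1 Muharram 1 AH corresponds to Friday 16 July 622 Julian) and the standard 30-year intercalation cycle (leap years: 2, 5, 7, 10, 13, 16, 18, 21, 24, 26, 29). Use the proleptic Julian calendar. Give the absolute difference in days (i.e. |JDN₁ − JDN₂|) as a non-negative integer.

First date → JDN 2417880; second date → JDN 2433920.
The interval is |2417880 − 2433920| = 16040 days.

16040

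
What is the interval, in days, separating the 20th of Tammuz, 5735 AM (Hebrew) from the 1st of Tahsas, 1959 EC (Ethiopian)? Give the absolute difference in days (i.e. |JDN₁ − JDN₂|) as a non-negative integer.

First date → JDN 2442593; second date → JDN 2439470.
The interval is |2442593 − 2439470| = 3123 days.

3123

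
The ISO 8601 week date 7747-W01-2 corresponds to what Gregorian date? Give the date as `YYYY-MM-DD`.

7747-01-03

ISO week 1 of 7747 is the week containing the first Thursday of 7747.
Week 1, day 2 (Tuesday) lands on 7747-01-03.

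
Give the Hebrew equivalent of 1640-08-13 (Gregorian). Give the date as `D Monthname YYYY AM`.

25 Av 5400 AM

Julian Day Number of the source date = 2320283.
Converting JDN 2320283 to the Hebrew calendar gives 25 Av 5400 AM.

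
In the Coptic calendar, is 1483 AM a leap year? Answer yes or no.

yes

1483 mod 4 = 3; in the Coptic calendar a year is leap when year mod 4 = 3, so it is a leap year.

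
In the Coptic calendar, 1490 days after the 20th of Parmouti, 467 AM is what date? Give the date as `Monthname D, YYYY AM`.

Counting 1490 days forward from JDN 1995465 reaches JDN 1996955, which is Pashons 19, 471 AM.

Pashons 19, 471 AM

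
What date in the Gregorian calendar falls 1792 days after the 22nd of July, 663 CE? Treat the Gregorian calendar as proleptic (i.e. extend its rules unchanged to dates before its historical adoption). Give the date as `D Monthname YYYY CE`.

JDN of the 22nd of July, 663 CE = 1963418.
1963418 + 1792 = 1965210.
JDN 1965210 in the Gregorian calendar is 17 June 668 CE.

17 June 668 CE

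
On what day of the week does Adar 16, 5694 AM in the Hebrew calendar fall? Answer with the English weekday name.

Saturday

In the Gregorian calendar this is 3 March 1934 (JDN 2427500).
2427500 ≡ 5 (mod 7); counting from Monday = 0 gives Saturday.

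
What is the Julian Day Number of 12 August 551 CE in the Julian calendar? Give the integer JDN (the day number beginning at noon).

1922534

Equivalently 14 August 551 (proleptic Gregorian).
JDN 2400001 is 17 November 1858 CE (Gregorian), MJD 0; the target day is −477467 days from there, so JDN = 1922534.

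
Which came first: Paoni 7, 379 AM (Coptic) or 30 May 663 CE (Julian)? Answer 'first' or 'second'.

Converting both to JDN: 1963370 vs 1963368; the smaller is the second.

second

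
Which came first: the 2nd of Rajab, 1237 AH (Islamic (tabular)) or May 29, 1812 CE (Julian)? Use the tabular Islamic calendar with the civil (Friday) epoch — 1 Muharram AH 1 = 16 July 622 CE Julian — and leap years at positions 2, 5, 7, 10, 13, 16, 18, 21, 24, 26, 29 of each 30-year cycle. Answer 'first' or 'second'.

second

The two dates have Julian Day Numbers 2386615 and 2383040 respectively.
Since 2383040 < 2386615, the second date comes first.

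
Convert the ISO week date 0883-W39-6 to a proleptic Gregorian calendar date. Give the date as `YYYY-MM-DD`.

ISO week 1 of 883 is the week containing the first Thursday of 883.
Week 39, day 6 (Saturday) lands on 0883-10-02.

0883-10-02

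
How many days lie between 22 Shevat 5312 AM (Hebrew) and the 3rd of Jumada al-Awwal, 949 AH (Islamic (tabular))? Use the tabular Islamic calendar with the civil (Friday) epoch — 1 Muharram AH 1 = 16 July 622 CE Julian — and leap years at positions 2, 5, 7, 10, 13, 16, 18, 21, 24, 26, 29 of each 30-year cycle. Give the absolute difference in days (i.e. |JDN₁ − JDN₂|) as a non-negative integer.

3443

First date → JDN 2287943; second date → JDN 2284500.
The interval is |2287943 − 2284500| = 3443 days.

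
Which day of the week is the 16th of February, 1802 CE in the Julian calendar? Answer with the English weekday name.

Sunday

This is JDN 2379285 (28 February 1802 Gregorian).
2379285 ≡ 6 (mod 7); counting from Monday = 0 gives Sunday.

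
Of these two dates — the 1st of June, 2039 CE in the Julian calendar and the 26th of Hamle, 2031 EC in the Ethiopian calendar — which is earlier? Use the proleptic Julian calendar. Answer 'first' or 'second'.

first

Converting both to JDN: 2465954 vs 2466003; the smaller is the first.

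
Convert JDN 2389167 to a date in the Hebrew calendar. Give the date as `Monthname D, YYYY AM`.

The Gregorian equivalent of JDN 2389167 is 20 March 1829.
In the Hebrew calendar that day is Adar II 15, 5589 AM.

Adar II 15, 5589 AM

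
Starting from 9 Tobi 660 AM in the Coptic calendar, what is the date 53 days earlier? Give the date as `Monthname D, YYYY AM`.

Hathor 16, 660 AM

The starting date is JDN 2065858; 2065858 − 53 = 2065805.
JDN 2065805 corresponds to Hathor 16, 660 AM.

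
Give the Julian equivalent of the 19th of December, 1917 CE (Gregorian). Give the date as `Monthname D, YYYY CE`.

The Julian–Gregorian offset here is 13 days (Julian trailing).
19 December 1917 Gregorian − 13 days → 6 December 1917 Julian.

December 6, 1917 CE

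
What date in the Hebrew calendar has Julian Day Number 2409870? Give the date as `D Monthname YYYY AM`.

The Gregorian equivalent of JDN 2409870 is 24 November 1885.
In the Hebrew calendar that day is 16 Kislev 5646 AM.

16 Kislev 5646 AM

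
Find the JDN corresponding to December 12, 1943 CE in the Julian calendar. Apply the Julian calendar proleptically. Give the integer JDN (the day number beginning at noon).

2431084

Equivalently 25 December 1943 (Gregorian).
JDN 2299161 is 15 October 1582 CE (Gregorian); the target day is +131923 days from there, so JDN = 2431084.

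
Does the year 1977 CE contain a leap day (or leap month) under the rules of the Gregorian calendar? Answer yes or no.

no

1977 is not divisible by 4, so it is a common year.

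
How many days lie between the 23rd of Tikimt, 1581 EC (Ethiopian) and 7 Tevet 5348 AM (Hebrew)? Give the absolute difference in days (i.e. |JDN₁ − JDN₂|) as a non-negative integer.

297

JDN of the first date = 2301368.
JDN of the second date = 2301071.
|2301071 − 2301368| = 297.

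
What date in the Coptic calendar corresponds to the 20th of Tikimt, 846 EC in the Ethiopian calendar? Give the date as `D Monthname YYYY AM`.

20 Paopi 570 AM

Both dates share Julian Day Number 2032906; in the Coptic calendar that is 20 Paopi 570 AM.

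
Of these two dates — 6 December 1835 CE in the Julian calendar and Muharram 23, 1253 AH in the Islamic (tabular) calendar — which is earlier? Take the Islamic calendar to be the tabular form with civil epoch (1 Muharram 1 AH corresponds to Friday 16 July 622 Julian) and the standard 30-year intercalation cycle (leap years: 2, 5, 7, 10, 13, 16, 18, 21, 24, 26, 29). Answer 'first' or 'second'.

First date → JDN 2391631; second date → JDN 2392129.
JDN 2391631 < JDN 2392129, so the first date is earlier.

first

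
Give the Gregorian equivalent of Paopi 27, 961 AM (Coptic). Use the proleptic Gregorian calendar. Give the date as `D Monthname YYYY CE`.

Julian Day Number of the source date = 2175726.
Converting JDN 2175726 to the Gregorian calendar gives 31 October 1244 CE.

31 October 1244 CE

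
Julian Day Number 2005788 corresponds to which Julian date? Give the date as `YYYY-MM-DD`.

0779-07-20

JDN 2005788 is 24 July 779 in the proleptic Gregorian calendar.
In the Julian calendar that day is 0779-07-20.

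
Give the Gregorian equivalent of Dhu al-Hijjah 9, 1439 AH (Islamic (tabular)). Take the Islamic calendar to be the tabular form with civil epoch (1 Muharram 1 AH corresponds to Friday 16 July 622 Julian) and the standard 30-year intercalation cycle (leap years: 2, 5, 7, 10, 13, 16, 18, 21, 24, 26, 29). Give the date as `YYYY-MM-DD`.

2018-08-21

Both dates share Julian Day Number 2458352; in the Gregorian calendar that is 21 August 2018 CE.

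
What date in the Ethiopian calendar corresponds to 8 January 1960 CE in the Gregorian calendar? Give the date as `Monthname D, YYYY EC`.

Tahsas 29, 1952 EC

Both dates share Julian Day Number 2436942; in the Ethiopian calendar that is 29 Tahsas 1952 EC.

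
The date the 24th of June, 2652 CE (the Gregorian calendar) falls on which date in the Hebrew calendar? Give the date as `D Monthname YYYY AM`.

Both dates share Julian Day Number 2689858; in the Hebrew calendar that is 26 Sivan 6412 AM.

26 Sivan 6412 AM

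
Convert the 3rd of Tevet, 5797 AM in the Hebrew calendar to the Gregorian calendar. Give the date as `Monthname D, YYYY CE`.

Julian Day Number of the source date = 2465049.
Converting JDN 2465049 to the Gregorian calendar gives 21 December 2036 CE.

December 21, 2036 CE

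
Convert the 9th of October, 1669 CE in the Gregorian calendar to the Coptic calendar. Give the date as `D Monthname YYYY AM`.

Both dates share Julian Day Number 2330932; in the Coptic calendar that is 2 Paopi 1386 AM.

2 Paopi 1386 AM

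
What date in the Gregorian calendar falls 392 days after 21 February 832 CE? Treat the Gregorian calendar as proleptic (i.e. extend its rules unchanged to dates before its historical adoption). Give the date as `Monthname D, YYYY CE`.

JDN of 21 February 832 CE = 2024993.
2024993 + 392 = 2025385.
JDN 2025385 in the Gregorian calendar is March 19, 833 CE.

March 19, 833 CE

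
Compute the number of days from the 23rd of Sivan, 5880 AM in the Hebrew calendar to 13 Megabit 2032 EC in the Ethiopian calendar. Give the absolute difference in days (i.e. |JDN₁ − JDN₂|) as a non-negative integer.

JDN of the first date = 2495544.
JDN of the second date = 2466236.
|2466236 − 2495544| = 29308.

29308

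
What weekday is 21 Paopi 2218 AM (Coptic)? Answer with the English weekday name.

Friday

Equivalently 4 November 2501 Gregorian, JDN 2634839.
JDN 2634839 mod 7 = 4, and JDN 0 was a Monday, so this is a Friday.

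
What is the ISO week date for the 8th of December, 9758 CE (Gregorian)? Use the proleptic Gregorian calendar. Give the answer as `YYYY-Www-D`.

9758-W49-5

The weekday is Friday (ISO weekday 5).
That Friday belongs to ISO week 49 of ISO year 9758.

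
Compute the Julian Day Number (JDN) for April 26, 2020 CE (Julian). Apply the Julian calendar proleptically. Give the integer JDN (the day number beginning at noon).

2458979

Equivalently 9 May 2020 (Gregorian).
JDN 2299161 is 15 October 1582 CE (Gregorian); the target day is +159818 days from there, so JDN = 2458979.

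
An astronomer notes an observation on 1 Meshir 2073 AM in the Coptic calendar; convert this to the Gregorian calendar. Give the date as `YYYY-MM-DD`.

2357-02-11

Both dates share Julian Day Number 2581978; in the Gregorian calendar that is 11 February 2357 CE.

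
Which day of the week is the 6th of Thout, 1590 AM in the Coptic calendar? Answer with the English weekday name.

In the Gregorian calendar this is 15 September 1873 (JDN 2405417).
Since JDN mod 7 = 0 (0 = Monday), the day is Monday.

Monday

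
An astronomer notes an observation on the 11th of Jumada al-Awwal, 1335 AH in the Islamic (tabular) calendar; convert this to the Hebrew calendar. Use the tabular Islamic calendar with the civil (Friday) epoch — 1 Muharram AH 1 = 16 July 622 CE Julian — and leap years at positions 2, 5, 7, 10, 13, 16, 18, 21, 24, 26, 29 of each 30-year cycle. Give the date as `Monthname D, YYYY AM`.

Adar 11, 5677 AM

Julian Day Number of the source date = 2421293.
Converting JDN 2421293 to the Hebrew calendar gives 11 Adar 5677 AM.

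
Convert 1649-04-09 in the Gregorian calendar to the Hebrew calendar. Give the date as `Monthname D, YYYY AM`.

Nisan 27, 5409 AM

Both dates share Julian Day Number 2323444; in the Hebrew calendar that is 27 Nisan 5409 AM.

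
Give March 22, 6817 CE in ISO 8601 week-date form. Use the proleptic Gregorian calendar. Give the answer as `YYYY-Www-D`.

The weekday is Wednesday (ISO weekday 3).
That Wednesday belongs to ISO week 12 of ISO year 6817.

6817-W12-3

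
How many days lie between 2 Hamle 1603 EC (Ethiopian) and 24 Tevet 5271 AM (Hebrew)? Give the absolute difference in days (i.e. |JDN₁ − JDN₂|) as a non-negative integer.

JDN of the first date = 2309652.
JDN of the second date = 2272944.
|2272944 − 2309652| = 36708.

36708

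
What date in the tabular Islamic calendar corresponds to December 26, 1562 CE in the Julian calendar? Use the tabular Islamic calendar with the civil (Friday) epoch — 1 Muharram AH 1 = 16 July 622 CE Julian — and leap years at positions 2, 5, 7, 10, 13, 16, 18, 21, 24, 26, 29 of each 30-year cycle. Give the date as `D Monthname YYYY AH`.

The source date corresponds to 5 January 1563 in the proleptic Gregorian calendar (JDN 2291938).
That day falls on 29 Rabi' al-Thani 970 AH in the tabular Islamic calendar.

29 Rabi' al-Thani 970 AH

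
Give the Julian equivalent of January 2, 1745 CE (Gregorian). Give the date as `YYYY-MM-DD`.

1744-12-22

The Julian–Gregorian offset here is 11 days (Julian trailing).
2 January 1745 Gregorian − 11 days → 22 December 1744 Julian.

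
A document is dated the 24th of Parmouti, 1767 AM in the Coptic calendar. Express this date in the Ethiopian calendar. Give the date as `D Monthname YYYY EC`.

24 Miyazya 2043 EC

The source date corresponds to 2 May 2051 in the Gregorian calendar (JDN 2470294).
That day falls on 24 Miyazya 2043 EC in the Ethiopian calendar.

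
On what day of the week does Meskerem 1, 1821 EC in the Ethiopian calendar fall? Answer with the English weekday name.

This is JDN 2388976 (10 September 1828 Gregorian).
Since JDN mod 7 = 2 (0 = Monday), the day is Wednesday.

Wednesday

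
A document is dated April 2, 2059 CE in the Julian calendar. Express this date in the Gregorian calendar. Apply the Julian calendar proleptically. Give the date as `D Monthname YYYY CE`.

At this point the Julian calendar is 13 days behind the Gregorian.
2 April 2059 Julian + 13 days → 15 April 2059 Gregorian.

15 April 2059 CE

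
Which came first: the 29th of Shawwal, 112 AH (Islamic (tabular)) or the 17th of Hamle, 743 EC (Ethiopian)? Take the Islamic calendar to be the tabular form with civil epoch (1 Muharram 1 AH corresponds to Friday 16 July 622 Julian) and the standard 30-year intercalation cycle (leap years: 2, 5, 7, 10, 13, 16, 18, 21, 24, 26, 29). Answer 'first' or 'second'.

Converting both to JDN: 1988069 vs 1995552; the smaller is the first.

first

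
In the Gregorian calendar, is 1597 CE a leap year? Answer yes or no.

no

1597 is not divisible by 4, so it is a common year.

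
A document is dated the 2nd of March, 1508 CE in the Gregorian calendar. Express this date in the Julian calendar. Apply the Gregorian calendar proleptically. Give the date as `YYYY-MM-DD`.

For dates in this range the Gregorian date is 10 days ahead of the Julian.
2 March 1508 Gregorian − 10 days → 21 February 1508 Julian.

1508-02-21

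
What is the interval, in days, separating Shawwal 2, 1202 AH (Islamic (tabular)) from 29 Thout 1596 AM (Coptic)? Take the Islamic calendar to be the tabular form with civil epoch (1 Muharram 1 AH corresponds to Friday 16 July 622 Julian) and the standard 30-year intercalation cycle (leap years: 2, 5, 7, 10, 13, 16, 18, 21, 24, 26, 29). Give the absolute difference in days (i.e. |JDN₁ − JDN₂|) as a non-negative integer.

33331

First date → JDN 2374301; second date → JDN 2407632.
The interval is |2374301 − 2407632| = 33331 days.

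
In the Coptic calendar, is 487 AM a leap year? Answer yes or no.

487 mod 4 = 3; in the Coptic calendar a year is leap when year mod 4 = 3, so it is a leap year.

yes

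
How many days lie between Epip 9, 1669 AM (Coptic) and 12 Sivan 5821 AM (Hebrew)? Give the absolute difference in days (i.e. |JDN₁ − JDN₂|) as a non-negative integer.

JDN of the first date = 2434575.
JDN of the second date = 2473976.
|2473976 − 2434575| = 39401.

39401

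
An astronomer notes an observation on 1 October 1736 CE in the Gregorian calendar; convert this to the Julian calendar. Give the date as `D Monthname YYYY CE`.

20 September 1736 CE

For dates in this range the Gregorian date is 11 days ahead of the Julian.
1 October 1736 Gregorian − 11 days → 20 September 1736 Julian.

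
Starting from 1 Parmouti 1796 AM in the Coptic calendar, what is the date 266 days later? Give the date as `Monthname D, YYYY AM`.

JDN of 1 Parmouti 1796 AM = 2480864.
2480864 + 266 = 2481130.
JDN 2481130 in the Coptic calendar is Koiak 22, 1797 AM.

Koiak 22, 1797 AM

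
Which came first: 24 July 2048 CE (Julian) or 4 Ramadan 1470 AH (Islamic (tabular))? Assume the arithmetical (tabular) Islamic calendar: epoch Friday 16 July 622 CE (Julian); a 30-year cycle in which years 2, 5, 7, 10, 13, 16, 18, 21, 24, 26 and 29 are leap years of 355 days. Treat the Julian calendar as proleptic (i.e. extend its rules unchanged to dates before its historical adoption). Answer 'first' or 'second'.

second

First date → JDN 2469295; second date → JDN 2469244.
JDN 2469244 < JDN 2469295, so the second date is earlier.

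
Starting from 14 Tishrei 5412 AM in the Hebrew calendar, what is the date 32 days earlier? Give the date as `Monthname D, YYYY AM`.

Elul 11, 5411 AM

JDN of 14 Tishrei 5412 AM = 2324347.
2324347 − 32 = 2324315.
JDN 2324315 in the Hebrew calendar is Elul 11, 5411 AM.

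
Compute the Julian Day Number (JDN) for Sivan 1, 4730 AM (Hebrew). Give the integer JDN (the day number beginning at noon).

2075480

In the proleptic Gregorian calendar the same day is 15 May 970.
JDN 2400001 is 17 November 1858 CE (Gregorian), MJD 0; the target day is −324521 days from there, so JDN = 2075480.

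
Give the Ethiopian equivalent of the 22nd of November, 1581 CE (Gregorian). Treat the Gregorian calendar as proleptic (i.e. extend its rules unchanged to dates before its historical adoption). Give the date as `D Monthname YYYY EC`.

16 Hidar 1574 EC

Julian Day Number of the source date = 2298834.
Converting JDN 2298834 to the Ethiopian calendar gives 16 Hidar 1574 EC.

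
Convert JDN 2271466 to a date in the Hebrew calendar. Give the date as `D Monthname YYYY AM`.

The proleptic Gregorian equivalent of JDN 2271466 is 18 December 1506.
In the Hebrew calendar that day is 22 Kislev 5267 AM.

22 Kislev 5267 AM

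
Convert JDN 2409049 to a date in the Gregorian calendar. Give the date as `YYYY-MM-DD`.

JDN 2451545 is 1 Jan 2000; 2409049 is −42496 days from there.

1883-08-26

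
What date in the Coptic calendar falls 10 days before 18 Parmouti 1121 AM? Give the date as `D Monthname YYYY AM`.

8 Parmouti 1121 AM

The starting date is JDN 2234337; 2234337 − 10 = 2234327.
JDN 2234327 corresponds to 8 Parmouti 1121 AM.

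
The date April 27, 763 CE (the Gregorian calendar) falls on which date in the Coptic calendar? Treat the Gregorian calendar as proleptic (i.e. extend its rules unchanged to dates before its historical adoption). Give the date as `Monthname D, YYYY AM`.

Parmouti 28, 479 AM

Both dates share Julian Day Number 1999856; in the Coptic calendar that is 28 Parmouti 479 AM.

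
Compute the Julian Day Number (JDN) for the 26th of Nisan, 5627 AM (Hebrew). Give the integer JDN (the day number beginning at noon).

2403088

In the Gregorian calendar the same day is 1 May 1867.
JDN 2451545 is 1 January 2000 CE (Gregorian); the target day is −48457 days from there, so JDN = 2403088.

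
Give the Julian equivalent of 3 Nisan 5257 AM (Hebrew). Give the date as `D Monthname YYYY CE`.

6 March 1497 CE

Both dates share Julian Day Number 2267902; in the Julian calendar that is 6 March 1497 CE.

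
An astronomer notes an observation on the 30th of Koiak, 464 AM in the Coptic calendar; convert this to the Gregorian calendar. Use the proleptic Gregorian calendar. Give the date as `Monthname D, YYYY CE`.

Julian Day Number of the source date = 1994260.
Converting JDN 1994260 to the Gregorian calendar gives 31 December 747 CE.

December 31, 747 CE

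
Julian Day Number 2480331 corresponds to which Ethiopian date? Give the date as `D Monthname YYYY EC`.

The Gregorian equivalent of JDN 2480331 is 24 October 2078.
In the Ethiopian calendar that day is 14 Tikimt 2071 EC.

14 Tikimt 2071 EC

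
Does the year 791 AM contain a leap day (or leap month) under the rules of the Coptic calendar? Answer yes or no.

791 mod 4 = 3; in the Coptic calendar a year is leap when year mod 4 = 3, so it is a leap year.

yes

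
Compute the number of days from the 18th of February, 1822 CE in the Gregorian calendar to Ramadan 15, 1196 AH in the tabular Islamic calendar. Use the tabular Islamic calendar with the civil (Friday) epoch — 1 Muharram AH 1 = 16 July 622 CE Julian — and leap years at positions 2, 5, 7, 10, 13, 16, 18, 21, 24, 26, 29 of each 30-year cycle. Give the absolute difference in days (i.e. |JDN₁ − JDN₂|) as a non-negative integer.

14422

JDN of the first date = 2386580.
JDN of the second date = 2372158.
|2372158 − 2386580| = 14422.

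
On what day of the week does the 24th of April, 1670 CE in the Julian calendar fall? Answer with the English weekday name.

Sunday

This is JDN 2331139 (4 May 1670 Gregorian).
Since JDN mod 7 = 6 (0 = Monday), the day is Sunday.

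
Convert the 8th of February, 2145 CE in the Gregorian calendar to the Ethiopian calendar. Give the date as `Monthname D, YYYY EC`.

Both dates share Julian Day Number 2504544; in the Ethiopian calendar that is 30 Tir 2137 EC.

Tir 30, 2137 EC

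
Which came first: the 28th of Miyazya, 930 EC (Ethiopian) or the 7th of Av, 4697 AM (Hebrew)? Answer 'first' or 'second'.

second

Converting both to JDN: 2063775 vs 2063496; the smaller is the second.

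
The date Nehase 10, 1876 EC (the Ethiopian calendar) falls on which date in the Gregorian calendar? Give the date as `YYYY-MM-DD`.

Both dates share Julian Day Number 2409404; in the Gregorian calendar that is 15 August 1884 CE.

1884-08-15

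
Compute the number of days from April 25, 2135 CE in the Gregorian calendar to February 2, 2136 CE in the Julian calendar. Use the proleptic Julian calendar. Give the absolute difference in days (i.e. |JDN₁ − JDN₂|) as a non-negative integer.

297

First date → JDN 2500967; second date → JDN 2501264.
The interval is |2500967 − 2501264| = 297 days.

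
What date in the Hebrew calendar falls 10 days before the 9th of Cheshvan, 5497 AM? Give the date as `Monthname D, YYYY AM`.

Tishrei 29, 5497 AM

Counting 10 days back from JDN 2355408 reaches JDN 2355398, which is Tishrei 29, 5497 AM.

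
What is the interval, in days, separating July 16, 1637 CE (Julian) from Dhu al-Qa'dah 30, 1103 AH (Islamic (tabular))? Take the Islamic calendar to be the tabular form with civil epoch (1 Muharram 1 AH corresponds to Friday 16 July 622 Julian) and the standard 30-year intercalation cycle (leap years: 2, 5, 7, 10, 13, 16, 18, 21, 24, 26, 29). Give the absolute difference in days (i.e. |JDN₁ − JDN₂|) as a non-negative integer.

First date → JDN 2319169; second date → JDN 2339276.
The interval is |2319169 − 2339276| = 20107 days.

20107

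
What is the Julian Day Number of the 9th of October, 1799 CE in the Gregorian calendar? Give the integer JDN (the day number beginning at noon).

2378413

JDN 2400001 is 17 November 1858 CE (Gregorian), MJD 0; the target day is −21588 days from there, so JDN = 2378413.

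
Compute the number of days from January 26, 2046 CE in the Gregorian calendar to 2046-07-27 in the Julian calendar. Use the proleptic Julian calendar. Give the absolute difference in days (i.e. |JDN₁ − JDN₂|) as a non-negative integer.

195

JDN of the first date = 2468372.
JDN of the second date = 2468567.
|2468567 − 2468372| = 195.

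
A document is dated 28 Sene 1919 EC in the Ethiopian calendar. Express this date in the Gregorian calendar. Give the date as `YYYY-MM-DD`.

Both dates share Julian Day Number 2425067; in the Gregorian calendar that is 5 July 1927 CE.

1927-07-05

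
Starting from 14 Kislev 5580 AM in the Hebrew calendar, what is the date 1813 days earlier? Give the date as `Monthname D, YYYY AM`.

Tevet 2, 5575 AM

The starting date is JDN 2385771; 2385771 − 1813 = 2383958.
JDN 2383958 corresponds to Tevet 2, 5575 AM.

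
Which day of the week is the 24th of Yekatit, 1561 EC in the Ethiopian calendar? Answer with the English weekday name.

This is JDN 2294184 (28 February 1569 Gregorian).
JDN 2294184 mod 7 = 4, and JDN 0 was a Monday, so this is a Friday.

Friday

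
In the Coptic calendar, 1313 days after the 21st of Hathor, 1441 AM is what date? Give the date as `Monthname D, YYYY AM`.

Paoni 28, 1444 AM

The starting date is JDN 2351070; 2351070 + 1313 = 2352383.
JDN 2352383 corresponds to Paoni 28, 1444 AM.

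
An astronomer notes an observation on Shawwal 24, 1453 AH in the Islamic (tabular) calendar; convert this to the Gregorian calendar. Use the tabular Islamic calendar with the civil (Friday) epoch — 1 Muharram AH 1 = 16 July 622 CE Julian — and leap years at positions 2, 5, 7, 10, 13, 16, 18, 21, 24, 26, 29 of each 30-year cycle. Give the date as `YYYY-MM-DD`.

Both dates share Julian Day Number 2463269; in the Gregorian calendar that is 6 February 2032 CE.

2032-02-06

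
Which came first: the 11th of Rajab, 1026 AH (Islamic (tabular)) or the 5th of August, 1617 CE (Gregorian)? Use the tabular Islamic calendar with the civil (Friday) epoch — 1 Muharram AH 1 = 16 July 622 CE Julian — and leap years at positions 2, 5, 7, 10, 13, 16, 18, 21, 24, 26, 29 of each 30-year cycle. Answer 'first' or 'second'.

Converting both to JDN: 2311853 vs 2311874; the smaller is the first.

first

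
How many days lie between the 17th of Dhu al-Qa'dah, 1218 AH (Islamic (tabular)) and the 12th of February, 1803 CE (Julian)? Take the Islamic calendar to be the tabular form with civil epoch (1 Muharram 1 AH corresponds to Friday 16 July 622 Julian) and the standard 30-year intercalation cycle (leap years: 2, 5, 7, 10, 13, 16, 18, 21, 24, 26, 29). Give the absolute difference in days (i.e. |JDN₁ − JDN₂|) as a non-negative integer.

JDN of the first date = 2380015.
JDN of the second date = 2379646.
|2379646 − 2380015| = 369.

369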